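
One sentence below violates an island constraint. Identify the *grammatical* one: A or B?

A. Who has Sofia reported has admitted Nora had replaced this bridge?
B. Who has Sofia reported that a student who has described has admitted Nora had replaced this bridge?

A

In B, the wh-phrase is extracted from inside a complex-NP island (relative clause) (introduced by "who"), which blocks movement.
In A, the extraction path crosses only that-complement boundaries, which are transparent.
So A is grammatical.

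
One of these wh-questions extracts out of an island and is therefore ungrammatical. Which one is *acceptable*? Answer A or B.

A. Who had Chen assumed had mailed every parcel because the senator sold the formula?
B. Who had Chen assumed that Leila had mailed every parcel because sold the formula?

A

In B, the wh-phrase is extracted from inside an adjunct island (introduced by "because"), which blocks movement.
In A, the extraction path crosses only that-complement boundaries, which are transparent.
So A is grammatical.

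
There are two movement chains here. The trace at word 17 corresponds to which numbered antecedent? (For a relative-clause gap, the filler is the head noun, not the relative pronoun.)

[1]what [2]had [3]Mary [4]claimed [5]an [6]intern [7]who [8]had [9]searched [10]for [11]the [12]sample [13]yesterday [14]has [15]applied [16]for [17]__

1

The marked gap is the object of the preposition "for" of "applied".
Its filler is the fronted wh-phrase "what", at word 1.
(The other dependency links word 6 to a gap after word 7.)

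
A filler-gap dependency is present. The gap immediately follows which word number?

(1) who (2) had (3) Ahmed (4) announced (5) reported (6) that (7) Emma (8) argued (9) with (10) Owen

4

The displaced element is "who" (word 1).
It is linked across 1 clause boundary (Ø).
It functions as the subject of "reported", so the gap sits immediately after word 4 ("announced").
Base order: Ahmed had announced who reported that Emma argued with Owen.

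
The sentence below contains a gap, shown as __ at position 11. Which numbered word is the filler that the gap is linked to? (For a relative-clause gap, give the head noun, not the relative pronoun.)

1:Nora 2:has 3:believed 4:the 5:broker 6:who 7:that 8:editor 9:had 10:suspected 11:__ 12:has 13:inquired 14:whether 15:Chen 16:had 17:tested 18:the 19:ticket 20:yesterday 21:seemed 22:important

The gap at 11 is the subject of "inquired", inside a relative clause.
The relative pronoun is "who" (word 6); it is bound by the head noun immediately before it.
Its filler is the head noun "broker", at word 5.

5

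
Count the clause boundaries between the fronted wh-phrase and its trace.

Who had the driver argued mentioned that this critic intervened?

"who" is extracted from the subject of "mentioned".
Boundaries crossed, outermost first: [Ø] — 1 in total.

1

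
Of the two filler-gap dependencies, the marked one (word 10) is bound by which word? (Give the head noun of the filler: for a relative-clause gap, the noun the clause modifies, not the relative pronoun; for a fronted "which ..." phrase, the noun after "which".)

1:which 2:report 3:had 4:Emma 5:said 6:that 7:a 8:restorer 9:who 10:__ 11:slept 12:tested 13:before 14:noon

8

The marked gap is inside the relative clause, the subject of "slept".
Its filler is the head noun "restorer" (via "who"), at word 8.
(The other dependency links word 2 to a gap after word 12.)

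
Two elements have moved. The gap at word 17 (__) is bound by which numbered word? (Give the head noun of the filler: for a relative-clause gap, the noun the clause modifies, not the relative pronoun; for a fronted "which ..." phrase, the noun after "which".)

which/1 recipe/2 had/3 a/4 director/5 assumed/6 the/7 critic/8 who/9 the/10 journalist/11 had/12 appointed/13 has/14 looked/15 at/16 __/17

The marked gap is the object of the preposition "at" of "looked".
Its filler is the fronted wh-phrase "which recipe", at word 2.
(The other dependency links word 8 to a gap after word 13.)

2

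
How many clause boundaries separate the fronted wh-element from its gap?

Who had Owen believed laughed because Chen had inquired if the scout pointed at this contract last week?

"who" is extracted from the subject of "laughed".
Boundaries crossed, outermost first: [Ø] — 1 in total.

1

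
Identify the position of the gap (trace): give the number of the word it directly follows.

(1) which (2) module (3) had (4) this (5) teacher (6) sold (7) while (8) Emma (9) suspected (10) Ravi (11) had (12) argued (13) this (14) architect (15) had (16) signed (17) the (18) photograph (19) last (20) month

The displaced element is "which module" (word 2).
It functions as the direct object of "sold", so the gap sits immediately after word 6 ("sold").
Base order: This teacher had sold which module while Emma suspected Ravi had argued this architect had signed the photograph last month.

6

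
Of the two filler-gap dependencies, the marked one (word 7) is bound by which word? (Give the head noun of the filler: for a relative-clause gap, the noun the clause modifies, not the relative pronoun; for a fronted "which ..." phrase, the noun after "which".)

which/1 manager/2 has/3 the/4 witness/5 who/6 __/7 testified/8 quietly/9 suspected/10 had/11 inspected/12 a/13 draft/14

The marked gap is inside the relative clause, the subject of "testified".
Its filler is the head noun "witness" (via "who"), at word 5.
(The other dependency links word 2 to a gap after word 10.)

5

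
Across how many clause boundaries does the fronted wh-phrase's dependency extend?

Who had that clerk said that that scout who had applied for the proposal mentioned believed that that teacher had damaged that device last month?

2

"who" is extracted from the subject of "believed".
Boundaries crossed, outermost first: [that], [Ø] — 2 in total.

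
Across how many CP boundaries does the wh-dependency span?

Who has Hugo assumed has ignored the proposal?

"who" is extracted from the subject of "ignored".
Boundaries crossed, outermost first: [Ø] — 1 in total.

1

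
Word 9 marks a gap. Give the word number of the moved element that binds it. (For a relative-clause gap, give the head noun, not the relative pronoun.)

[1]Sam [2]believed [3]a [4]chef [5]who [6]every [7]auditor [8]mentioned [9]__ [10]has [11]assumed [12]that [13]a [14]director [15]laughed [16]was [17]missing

4

The gap at 9 is the subject of "assumed", inside a relative clause.
The relative pronoun is "who" (word 5); it is bound by the head noun immediately before it.
Its filler is the head noun "chef", at word 4.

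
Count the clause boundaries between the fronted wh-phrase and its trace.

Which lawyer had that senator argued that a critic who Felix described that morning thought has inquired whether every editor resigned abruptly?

2

"which lawyer" is extracted from the subject of "inquired".
Boundaries crossed, outermost first: [that], [Ø] — 2 in total.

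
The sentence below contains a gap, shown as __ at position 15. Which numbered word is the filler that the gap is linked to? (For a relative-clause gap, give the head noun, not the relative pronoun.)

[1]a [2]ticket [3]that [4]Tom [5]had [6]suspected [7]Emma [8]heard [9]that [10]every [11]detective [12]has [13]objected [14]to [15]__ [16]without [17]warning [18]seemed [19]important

2

The gap at 15 is the prepositional object of "objected", inside a relative clause.
The relative pronoun is "that" (word 3); it is bound by the head noun immediately before it.
Its filler is the head noun "ticket", at word 2.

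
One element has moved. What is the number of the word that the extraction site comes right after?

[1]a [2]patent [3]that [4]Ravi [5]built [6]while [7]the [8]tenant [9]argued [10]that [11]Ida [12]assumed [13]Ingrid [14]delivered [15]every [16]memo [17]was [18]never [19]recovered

The displaced element is "a patent" (word 2).
It functions as the direct object of "built", so the gap sits immediately after word 5 ("built").
Base order: Ravi built a patent while the tenant argued that Ida assumed Ingrid delivered every memo.

5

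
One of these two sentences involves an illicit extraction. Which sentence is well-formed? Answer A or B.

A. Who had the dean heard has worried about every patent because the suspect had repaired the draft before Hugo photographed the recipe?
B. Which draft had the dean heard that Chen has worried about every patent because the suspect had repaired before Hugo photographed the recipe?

In B, the wh-phrase is extracted from inside an adjunct island (introduced by "because"), which blocks movement.
In A, the extraction path crosses only that-complement boundaries, which are transparent.
So A is grammatical.

A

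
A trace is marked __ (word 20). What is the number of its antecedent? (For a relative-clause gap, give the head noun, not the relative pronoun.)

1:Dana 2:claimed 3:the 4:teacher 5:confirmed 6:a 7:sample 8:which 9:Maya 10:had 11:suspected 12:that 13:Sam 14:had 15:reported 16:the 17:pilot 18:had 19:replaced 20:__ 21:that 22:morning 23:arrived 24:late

The gap at 20 is the object of "replaced", inside a relative clause.
The relative pronoun is "which" (word 8); it is bound by the head noun immediately before it.
Its filler is the head noun "sample", at word 7.

7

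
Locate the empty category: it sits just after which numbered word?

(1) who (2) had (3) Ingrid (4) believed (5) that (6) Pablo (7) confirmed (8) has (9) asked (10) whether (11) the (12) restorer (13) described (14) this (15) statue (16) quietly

The displaced element is "who" (word 1).
It is linked across 2 clause boundaries (that → Ø).
It functions as the subject of "asked", so the gap sits immediately after word 7 ("confirmed").
Base order: Ingrid had believed that Pablo confirmed that who has asked whether the restorer described this statue quietly.

7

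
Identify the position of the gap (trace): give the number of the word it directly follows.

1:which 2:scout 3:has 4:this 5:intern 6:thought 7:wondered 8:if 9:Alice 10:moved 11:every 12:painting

6

The displaced element is "which scout" (word 2).
It is linked across 1 clause boundary (Ø).
It functions as the subject of "wondered", so the gap sits immediately after word 6 ("thought").
Base order: This intern has thought that which scout wondered if Alice moved every painting.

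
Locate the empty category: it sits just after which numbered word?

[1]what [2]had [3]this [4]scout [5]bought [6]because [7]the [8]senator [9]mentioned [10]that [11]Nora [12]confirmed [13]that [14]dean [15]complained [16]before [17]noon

5

The displaced element is "what" (word 1).
It functions as the direct object of "bought", so the gap sits immediately after word 5 ("bought").
Base order: This scout had bought what because the senator mentioned that Nora confirmed that dean complained before noon.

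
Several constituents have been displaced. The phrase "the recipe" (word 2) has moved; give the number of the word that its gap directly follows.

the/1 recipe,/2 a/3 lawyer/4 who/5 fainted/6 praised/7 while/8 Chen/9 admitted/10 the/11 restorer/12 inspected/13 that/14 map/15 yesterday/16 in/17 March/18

7

The displaced element is "the recipe" (word 2).
It functions as the direct object of "praised", so the gap sits immediately after word 7 ("praised").
Base order: A lawyer who fainted praised the recipe while Chen admitted the restorer inspected that map yesterday in March.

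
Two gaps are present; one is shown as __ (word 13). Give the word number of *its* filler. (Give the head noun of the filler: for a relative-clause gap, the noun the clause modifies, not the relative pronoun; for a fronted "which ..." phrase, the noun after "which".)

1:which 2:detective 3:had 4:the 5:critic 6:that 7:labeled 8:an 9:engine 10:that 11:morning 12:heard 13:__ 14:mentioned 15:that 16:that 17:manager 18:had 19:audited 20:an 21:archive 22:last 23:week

The marked gap is the subject of "mentioned".
Its filler is the fronted wh-phrase "which detective", at word 2.
(The other dependency links word 5 to a gap after word 6.)

2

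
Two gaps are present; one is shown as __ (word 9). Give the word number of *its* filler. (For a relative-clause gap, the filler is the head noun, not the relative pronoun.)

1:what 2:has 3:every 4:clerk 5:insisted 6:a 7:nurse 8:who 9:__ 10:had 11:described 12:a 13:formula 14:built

7

The marked gap is inside the relative clause, the subject of "described".
Its filler is the head noun "nurse" (via "who"), at word 7.
(The other dependency links word 1 to a gap after word 14.)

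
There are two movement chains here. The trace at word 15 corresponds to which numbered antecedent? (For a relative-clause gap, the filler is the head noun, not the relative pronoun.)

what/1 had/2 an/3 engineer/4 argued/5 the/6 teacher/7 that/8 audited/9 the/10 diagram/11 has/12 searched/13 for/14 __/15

1

The marked gap is the object of the preposition "for" of "searched".
Its filler is the fronted wh-phrase "what", at word 1.
(The other dependency links word 7 to a gap after word 8.)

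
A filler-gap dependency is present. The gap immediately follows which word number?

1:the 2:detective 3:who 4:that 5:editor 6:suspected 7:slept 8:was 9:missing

6

The displaced element is "the detective" (word 2).
It is linked across 1 clause boundary (Ø).
It functions as the subject of "slept", so the gap sits immediately after word 6 ("suspected").
Base order: That editor suspected that the detective slept.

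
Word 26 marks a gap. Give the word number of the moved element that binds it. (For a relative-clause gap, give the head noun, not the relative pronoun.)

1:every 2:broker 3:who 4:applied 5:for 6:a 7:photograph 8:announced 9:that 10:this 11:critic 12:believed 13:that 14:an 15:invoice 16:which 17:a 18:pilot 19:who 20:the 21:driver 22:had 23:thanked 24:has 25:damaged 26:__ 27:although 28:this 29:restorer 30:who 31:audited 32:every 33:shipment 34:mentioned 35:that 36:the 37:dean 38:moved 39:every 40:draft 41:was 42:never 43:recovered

15

The gap at 26 is the object of "damaged", inside a relative clause.
The relative pronoun is "which" (word 16); it is bound by the head noun immediately before it.
Its filler is the head noun "invoice", at word 15.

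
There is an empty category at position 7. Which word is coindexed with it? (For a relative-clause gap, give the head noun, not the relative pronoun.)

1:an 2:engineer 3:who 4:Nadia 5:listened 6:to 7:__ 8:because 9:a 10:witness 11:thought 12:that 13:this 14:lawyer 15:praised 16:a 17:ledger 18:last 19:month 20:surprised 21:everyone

The gap at 7 is the prepositional object of "listened", inside a relative clause.
The relative pronoun is "who" (word 3); it is bound by the head noun immediately before it.
Its filler is the head noun "engineer", at word 2.

2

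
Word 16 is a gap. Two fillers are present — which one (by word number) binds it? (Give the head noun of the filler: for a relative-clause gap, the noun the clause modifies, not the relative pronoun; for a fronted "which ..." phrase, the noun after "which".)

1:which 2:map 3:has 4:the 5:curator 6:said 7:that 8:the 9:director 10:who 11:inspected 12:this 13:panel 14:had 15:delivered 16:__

2

The marked gap is the direct object of "delivered".
Its filler is the fronted wh-phrase "which map", at word 2.
(The other dependency links word 9 to a gap after word 10.)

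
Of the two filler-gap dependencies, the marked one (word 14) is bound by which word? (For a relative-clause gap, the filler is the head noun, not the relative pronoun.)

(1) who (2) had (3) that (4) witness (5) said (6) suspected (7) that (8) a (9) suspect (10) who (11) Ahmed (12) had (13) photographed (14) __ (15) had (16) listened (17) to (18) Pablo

9

The marked gap is inside the relative clause, the direct object of "photographed".
Its filler is the head noun "suspect" (via "who"), at word 9.
(The other dependency links word 1 to a gap after word 5.)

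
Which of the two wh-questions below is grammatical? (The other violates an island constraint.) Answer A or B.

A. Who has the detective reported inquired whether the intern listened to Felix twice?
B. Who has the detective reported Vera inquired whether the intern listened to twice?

A

In B, the wh-phrase is extracted from inside a wh-island (introduced by "whether"), which blocks movement.
In A, the extraction path crosses only that-complement boundaries, which are transparent.
So A is grammatical.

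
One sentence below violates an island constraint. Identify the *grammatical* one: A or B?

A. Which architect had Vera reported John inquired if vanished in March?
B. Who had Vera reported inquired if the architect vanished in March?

In A, the wh-phrase is extracted from inside a wh-island (introduced by "if"), which blocks movement.
In B, the extraction path crosses only that-complement boundaries, which are transparent.
So B is grammatical.

B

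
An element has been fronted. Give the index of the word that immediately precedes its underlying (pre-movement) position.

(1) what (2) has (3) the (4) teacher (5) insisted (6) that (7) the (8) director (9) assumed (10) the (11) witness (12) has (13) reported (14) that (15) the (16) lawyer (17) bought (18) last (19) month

17

The displaced element is "what" (word 1).
It is linked across 3 clause boundaries (that → Ø → that).
It functions as the direct object of "bought", so the gap sits immediately after word 17 ("bought").
Base order: The teacher has insisted that the director assumed the witness has reported that the lawyer bought what last month.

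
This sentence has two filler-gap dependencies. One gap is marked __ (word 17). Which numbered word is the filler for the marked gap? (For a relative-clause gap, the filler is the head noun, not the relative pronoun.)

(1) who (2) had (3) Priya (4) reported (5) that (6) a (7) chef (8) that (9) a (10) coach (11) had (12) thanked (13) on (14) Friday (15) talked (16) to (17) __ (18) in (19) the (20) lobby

The marked gap is the object of the preposition "to" of "talked".
Its filler is the fronted wh-phrase "who", at word 1.
(The other dependency links word 7 to a gap after word 12.)

1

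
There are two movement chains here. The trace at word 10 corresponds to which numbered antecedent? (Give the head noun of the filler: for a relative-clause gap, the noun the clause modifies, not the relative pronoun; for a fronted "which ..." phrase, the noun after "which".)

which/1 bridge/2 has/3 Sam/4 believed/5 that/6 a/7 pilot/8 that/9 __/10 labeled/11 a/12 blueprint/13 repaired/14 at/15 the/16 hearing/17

8

The marked gap is inside the relative clause, the subject of "labeled".
Its filler is the head noun "pilot" (via "that"), at word 8.
(The other dependency links word 2 to a gap after word 14.)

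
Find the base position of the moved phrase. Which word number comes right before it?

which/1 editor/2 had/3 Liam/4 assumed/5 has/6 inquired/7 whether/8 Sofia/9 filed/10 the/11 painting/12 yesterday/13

5

The displaced element is "which editor" (word 2).
It is linked across 1 clause boundary (Ø).
It functions as the subject of "inquired", so the gap sits immediately after word 5 ("assumed").
Base order: Liam had assumed that which editor has inquired whether Sofia filed the painting yesterday.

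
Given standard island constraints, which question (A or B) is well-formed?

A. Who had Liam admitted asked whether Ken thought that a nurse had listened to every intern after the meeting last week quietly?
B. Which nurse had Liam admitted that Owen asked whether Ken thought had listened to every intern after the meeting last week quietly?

A

In B, the wh-phrase is extracted from inside a wh-island (introduced by "whether"), which blocks movement.
In A, the extraction path crosses only that-complement boundaries, which are transparent.
So A is grammatical.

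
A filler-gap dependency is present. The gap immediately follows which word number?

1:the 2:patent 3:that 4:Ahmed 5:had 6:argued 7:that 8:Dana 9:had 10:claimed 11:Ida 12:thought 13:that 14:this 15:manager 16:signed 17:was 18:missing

16

The displaced element is "the patent" (word 2).
It is linked across 3 clause boundaries (that → Ø → that).
It functions as the direct object of "signed", so the gap sits immediately after word 16 ("signed").
Base order: Ahmed had argued that Dana had claimed Ida thought that this manager signed the patent.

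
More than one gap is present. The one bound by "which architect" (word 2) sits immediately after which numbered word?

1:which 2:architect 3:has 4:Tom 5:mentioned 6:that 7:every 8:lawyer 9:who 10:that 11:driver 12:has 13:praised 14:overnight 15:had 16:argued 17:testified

The displaced element is "which architect" (word 2).
It is linked across 2 clause boundaries (that → Ø).
It functions as the subject of "testified", so the gap sits immediately after word 16 ("argued").
Base order: Tom has mentioned that every lawyer who that driver has praised overnight had argued which architect testified.

16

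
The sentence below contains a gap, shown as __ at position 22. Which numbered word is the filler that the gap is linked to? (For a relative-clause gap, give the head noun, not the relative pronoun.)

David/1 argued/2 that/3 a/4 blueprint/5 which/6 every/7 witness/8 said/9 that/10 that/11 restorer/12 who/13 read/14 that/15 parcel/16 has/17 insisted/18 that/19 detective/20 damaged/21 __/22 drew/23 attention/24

5

The gap at 22 is the object of "damaged", inside a relative clause.
The relative pronoun is "which" (word 6); it is bound by the head noun immediately before it.
Its filler is the head noun "blueprint", at word 5.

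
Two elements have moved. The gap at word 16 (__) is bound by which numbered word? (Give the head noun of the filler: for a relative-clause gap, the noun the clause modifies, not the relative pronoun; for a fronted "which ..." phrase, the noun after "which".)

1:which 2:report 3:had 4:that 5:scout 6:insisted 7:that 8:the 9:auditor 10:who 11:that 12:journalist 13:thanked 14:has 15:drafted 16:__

2

The marked gap is the direct object of "drafted".
Its filler is the fronted wh-phrase "which report", at word 2.
(The other dependency links word 9 to a gap after word 13.)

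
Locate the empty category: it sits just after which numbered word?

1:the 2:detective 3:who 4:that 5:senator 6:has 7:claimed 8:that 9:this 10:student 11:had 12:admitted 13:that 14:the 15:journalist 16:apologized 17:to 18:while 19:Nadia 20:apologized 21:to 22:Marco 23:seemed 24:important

The displaced element is "the detective" (word 2).
It is linked across 2 clause boundaries (that → that).
It functions as the object of the preposition "to" of "apologized", so the gap sits immediately after word 17 ("to").
Base order: That senator has claimed that this student had admitted that the journalist apologized to the detective while Nadia apologized to Marco.

17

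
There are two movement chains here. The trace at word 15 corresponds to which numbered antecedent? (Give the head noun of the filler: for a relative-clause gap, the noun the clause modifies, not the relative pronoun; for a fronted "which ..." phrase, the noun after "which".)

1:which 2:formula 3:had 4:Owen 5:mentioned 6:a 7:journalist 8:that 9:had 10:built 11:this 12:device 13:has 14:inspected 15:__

The marked gap is the direct object of "inspected".
Its filler is the fronted wh-phrase "which formula", at word 2.
(The other dependency links word 7 to a gap after word 8.)

2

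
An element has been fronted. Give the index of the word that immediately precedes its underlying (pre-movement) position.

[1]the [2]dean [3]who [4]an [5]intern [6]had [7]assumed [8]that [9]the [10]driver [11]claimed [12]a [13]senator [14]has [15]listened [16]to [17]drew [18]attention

The displaced element is "the dean" (word 2).
It is linked across 2 clause boundaries (that → Ø).
It functions as the object of the preposition "to" of "listened", so the gap sits immediately after word 16 ("to").
Base order: An intern had assumed that the driver claimed a senator has listened to the dean.

16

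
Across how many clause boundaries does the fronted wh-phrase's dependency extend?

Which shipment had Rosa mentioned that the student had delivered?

1

"which shipment" is extracted from the object of "delivered".
Boundaries crossed, outermost first: [that] — 1 in total.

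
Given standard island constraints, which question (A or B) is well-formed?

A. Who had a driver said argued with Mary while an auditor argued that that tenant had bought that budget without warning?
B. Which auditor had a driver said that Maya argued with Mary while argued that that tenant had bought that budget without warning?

A

In B, the wh-phrase is extracted from inside an adjunct island (introduced by "while"), which blocks movement.
In A, the extraction path crosses only that-complement boundaries, which are transparent.
So A is grammatical.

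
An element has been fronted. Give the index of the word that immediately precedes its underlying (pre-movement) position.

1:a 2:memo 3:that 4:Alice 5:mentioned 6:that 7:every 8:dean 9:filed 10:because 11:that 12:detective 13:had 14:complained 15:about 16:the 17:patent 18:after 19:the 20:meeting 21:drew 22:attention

9

The displaced element is "a memo" (word 2).
It is linked across 1 clause boundary (that).
It functions as the direct object of "filed", so the gap sits immediately after word 9 ("filed").
Base order: Alice mentioned that every dean filed a memo because that detective had complained about the patent after the meeting.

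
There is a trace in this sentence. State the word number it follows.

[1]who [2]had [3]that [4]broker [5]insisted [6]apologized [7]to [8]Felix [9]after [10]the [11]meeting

The displaced element is "who" (word 1).
It is linked across 1 clause boundary (Ø).
It functions as the subject of "apologized", so the gap sits immediately after word 5 ("insisted").
Base order: That broker had insisted that who apologized to Felix after the meeting.

5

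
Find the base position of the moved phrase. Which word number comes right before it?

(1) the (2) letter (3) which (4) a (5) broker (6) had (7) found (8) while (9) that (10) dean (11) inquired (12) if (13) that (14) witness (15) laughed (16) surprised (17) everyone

The displaced element is "the letter" (word 2).
It functions as the direct object of "found", so the gap sits immediately after word 7 ("found").
Base order: A broker had found the letter while that dean inquired if that witness laughed.

7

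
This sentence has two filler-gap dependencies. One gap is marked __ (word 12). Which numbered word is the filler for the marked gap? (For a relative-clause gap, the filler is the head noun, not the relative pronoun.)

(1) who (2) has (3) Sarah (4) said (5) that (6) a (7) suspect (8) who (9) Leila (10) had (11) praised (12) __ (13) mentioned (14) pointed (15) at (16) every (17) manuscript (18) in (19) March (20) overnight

7

The marked gap is inside the relative clause, the direct object of "praised".
Its filler is the head noun "suspect" (via "who"), at word 7.
(The other dependency links word 1 to a gap after word 13.)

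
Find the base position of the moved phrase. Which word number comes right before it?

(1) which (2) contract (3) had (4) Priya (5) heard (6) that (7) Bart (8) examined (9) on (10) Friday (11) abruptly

The displaced element is "which contract" (word 2).
It is linked across 1 clause boundary (that).
It functions as the direct object of "examined", so the gap sits immediately after word 8 ("examined").
Base order: Priya had heard that Bart examined which contract on Friday abruptly.

8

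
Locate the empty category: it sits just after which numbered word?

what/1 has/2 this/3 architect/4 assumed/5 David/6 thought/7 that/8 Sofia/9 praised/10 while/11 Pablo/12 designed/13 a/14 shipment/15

The displaced element is "what" (word 1).
It is linked across 2 clause boundaries (Ø → that).
It functions as the direct object of "praised", so the gap sits immediately after word 10 ("praised").
Base order: This architect has assumed David thought that Sofia praised what while Pablo designed a shipment.

10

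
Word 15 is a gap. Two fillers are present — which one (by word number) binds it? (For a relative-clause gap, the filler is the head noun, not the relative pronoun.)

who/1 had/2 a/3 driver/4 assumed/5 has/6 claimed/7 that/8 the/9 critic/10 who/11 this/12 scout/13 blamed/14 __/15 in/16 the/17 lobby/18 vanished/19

10

The marked gap is inside the relative clause, the direct object of "blamed".
Its filler is the head noun "critic" (via "who"), at word 10.
(The other dependency links word 1 to a gap after word 5.)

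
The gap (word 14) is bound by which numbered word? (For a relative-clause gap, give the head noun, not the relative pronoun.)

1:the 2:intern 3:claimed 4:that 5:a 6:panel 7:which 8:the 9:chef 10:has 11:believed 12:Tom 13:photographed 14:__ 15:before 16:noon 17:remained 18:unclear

The gap at 14 is the object of "photographed", inside a relative clause.
The relative pronoun is "which" (word 7); it is bound by the head noun immediately before it.
Its filler is the head noun "panel", at word 6.

6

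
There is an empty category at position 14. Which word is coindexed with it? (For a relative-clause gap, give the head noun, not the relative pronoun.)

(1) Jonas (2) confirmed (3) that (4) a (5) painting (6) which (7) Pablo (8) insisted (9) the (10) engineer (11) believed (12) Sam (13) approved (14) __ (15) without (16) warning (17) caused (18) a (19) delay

5

The gap at 14 is the object of "approved", inside a relative clause.
The relative pronoun is "which" (word 6); it is bound by the head noun immediately before it.
Its filler is the head noun "painting", at word 5.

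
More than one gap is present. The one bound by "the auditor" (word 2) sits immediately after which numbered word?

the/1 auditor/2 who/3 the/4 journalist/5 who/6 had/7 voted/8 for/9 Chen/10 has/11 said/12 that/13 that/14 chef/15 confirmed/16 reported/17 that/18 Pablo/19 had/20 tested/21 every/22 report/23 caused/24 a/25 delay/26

16

The displaced element is "the auditor" (word 2).
It is linked across 2 clause boundaries (that → Ø).
It functions as the subject of "reported", so the gap sits immediately after word 16 ("confirmed").
Base order: The journalist who had voted for Chen has said that that chef confirmed that the auditor reported that Pablo had tested every report.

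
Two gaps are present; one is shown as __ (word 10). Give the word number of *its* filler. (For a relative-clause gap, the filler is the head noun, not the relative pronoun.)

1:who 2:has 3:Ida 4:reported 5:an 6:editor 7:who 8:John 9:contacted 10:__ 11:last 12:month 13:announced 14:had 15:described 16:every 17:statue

The marked gap is inside the relative clause, the direct object of "contacted".
Its filler is the head noun "editor" (via "who"), at word 6.
(The other dependency links word 1 to a gap after word 13.)

6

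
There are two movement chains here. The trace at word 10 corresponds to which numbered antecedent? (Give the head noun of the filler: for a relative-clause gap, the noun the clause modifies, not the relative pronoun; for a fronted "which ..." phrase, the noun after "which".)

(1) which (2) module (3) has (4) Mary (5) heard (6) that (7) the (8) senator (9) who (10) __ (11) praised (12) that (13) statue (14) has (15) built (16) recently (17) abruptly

8

The marked gap is inside the relative clause, the subject of "praised".
Its filler is the head noun "senator" (via "who"), at word 8.
(The other dependency links word 2 to a gap after word 15.)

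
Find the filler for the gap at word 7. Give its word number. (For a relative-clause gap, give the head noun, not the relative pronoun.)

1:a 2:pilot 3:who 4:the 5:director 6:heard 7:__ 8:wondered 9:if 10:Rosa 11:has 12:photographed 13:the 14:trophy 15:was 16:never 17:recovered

2

The gap at 7 is the subject of "wondered", inside a relative clause.
The relative pronoun is "who" (word 3); it is bound by the head noun immediately before it.
Its filler is the head noun "pilot", at word 2.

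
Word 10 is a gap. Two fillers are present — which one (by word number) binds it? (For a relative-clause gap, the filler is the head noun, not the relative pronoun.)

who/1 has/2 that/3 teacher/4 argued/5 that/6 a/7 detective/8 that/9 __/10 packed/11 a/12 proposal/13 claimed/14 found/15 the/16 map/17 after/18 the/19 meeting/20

The marked gap is inside the relative clause, the subject of "packed".
Its filler is the head noun "detective" (via "that"), at word 8.
(The other dependency links word 1 to a gap after word 14.)

8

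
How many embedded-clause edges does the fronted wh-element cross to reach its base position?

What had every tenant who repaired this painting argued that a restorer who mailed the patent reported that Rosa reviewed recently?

"what" is extracted from the object of "reviewed".
Boundaries crossed, outermost first: [that], [that] — 2 in total.

2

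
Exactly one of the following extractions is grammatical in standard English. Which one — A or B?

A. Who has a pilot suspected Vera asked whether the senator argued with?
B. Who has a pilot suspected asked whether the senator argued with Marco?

In A, the wh-phrase is extracted from inside a wh-island (introduced by "whether"), which blocks movement.
In B, the extraction path crosses only that-complement boundaries, which are transparent.
So B is grammatical.

B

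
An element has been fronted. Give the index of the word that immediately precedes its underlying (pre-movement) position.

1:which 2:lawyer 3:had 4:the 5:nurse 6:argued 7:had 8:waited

The displaced element is "which lawyer" (word 2).
It is linked across 1 clause boundary (Ø).
It functions as the subject of "waited", so the gap sits immediately after word 6 ("argued").
Base order: The nurse had argued that which lawyer had waited.

6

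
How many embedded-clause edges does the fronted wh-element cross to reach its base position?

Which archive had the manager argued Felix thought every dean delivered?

2

"which archive" is extracted from the object of "delivered".
Boundaries crossed, outermost first: [Ø], [Ø] — 2 in total.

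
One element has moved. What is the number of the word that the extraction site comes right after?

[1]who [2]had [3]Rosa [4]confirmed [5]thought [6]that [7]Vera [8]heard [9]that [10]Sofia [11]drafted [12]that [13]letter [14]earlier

The displaced element is "who" (word 1).
It is linked across 1 clause boundary (Ø).
It functions as the subject of "thought", so the gap sits immediately after word 4 ("confirmed").
Base order: Rosa had confirmed that who thought that Vera heard that Sofia drafted that letter earlier.

4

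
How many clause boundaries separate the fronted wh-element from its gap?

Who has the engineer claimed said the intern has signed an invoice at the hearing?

1

"who" is extracted from the subject of "said".
Boundaries crossed, outermost first: [Ø] — 1 in total.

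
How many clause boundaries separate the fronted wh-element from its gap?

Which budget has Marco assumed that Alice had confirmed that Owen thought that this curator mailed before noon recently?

"which budget" is extracted from the object of "mailed".
Boundaries crossed, outermost first: [that], [that], [that] — 3 in total.

3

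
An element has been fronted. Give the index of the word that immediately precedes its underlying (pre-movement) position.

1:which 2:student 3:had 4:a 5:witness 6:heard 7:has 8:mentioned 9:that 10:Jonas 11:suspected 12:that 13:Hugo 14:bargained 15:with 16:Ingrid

The displaced element is "which student" (word 2).
It is linked across 1 clause boundary (Ø).
It functions as the subject of "mentioned", so the gap sits immediately after word 6 ("heard").
Base order: A witness had heard that which student has mentioned that Jonas suspected that Hugo bargained with Ingrid.

6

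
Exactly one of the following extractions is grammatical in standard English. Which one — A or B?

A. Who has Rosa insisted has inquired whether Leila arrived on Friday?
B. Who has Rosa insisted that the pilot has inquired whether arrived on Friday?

A

In B, the wh-phrase is extracted from inside a wh-island (introduced by "whether"), which blocks movement.
In A, the extraction path crosses only that-complement boundaries, which are transparent.
So A is grammatical.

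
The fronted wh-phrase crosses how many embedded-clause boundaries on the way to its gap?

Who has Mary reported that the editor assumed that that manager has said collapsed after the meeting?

"who" is extracted from the subject of "collapsed".
Boundaries crossed, outermost first: [that], [that], [Ø] — 3 in total.

3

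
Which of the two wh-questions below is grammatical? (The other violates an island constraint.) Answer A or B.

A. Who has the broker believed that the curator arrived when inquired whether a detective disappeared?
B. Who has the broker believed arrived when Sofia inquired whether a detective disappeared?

B

In A, the wh-phrase is extracted from inside an adjunct island (introduced by "when"), which blocks movement.
In B, the extraction path crosses only that-complement boundaries, which are transparent.
So B is grammatical.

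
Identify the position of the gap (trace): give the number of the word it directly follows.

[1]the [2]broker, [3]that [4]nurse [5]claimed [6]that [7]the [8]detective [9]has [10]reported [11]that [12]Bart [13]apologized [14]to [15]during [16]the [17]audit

The displaced element is "the broker" (word 2).
It is linked across 2 clause boundaries (that → that).
It functions as the object of the preposition "to" of "apologized", so the gap sits immediately after word 14 ("to").
Base order: That nurse claimed that the detective has reported that Bart apologized to the broker during the audit.

14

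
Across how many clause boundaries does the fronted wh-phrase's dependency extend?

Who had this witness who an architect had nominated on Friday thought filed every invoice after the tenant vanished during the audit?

1

"who" is extracted from the subject of "filed".
Boundaries crossed, outermost first: [Ø] — 1 in total.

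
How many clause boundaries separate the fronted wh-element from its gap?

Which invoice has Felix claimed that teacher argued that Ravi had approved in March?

"which invoice" is extracted from the object of "approved".
Boundaries crossed, outermost first: [Ø], [that] — 2 in total.

2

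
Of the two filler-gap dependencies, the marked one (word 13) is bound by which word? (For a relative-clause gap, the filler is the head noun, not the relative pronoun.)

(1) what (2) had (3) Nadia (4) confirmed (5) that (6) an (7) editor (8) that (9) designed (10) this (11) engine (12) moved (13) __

1

The marked gap is the direct object of "moved".
Its filler is the fronted wh-phrase "what", at word 1.
(The other dependency links word 7 to a gap after word 8.)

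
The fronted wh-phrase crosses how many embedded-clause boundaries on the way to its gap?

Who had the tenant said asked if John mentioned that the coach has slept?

1

"who" is extracted from the subject of "asked".
Boundaries crossed, outermost first: [Ø] — 1 in total.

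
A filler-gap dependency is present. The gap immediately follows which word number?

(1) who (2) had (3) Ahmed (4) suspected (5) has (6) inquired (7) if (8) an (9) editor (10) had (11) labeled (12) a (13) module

4

The displaced element is "who" (word 1).
It is linked across 1 clause boundary (Ø).
It functions as the subject of "inquired", so the gap sits immediately after word 4 ("suspected").
Base order: Ahmed had suspected that who has inquired if an editor had labeled a module.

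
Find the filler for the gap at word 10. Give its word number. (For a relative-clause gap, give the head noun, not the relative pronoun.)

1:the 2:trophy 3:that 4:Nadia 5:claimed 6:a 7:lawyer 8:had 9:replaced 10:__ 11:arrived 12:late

The gap at 10 is the object of "replaced", inside a relative clause.
The relative pronoun is "that" (word 3); it is bound by the head noun immediately before it.
Its filler is the head noun "trophy", at word 2.

2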